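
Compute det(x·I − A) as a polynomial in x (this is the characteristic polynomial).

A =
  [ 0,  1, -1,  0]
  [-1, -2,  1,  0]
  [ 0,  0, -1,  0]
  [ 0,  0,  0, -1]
x^4 + 4*x^3 + 6*x^2 + 4*x + 1

Expanding det(x·I − A) (e.g. by cofactor expansion or by noting that A is similar to its Jordan form J, which has the same characteristic polynomial as A) gives
  χ_A(x) = x^4 + 4*x^3 + 6*x^2 + 4*x + 1
which factors as (x + 1)^4. The eigenvalues (with algebraic multiplicities) are λ = -1 with multiplicity 4.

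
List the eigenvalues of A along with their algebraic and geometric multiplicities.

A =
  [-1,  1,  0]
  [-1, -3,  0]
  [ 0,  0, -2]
λ = -2: alg = 3, geom = 2

Step 1 — factor the characteristic polynomial to read off the algebraic multiplicities:
  χ_A(x) = (x + 2)^3

Step 2 — compute geometric multiplicities via the rank-nullity identity g(λ) = n − rank(A − λI):
  rank(A − (-2)·I) = 1, so dim ker(A − (-2)·I) = n − 1 = 2

Summary:
  λ = -2: algebraic multiplicity = 3, geometric multiplicity = 2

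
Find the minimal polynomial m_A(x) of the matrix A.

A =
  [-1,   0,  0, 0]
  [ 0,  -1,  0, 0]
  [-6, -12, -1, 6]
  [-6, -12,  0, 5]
x^2 - 4*x - 5

The characteristic polynomial is χ_A(x) = (x - 5)*(x + 1)^3, so the eigenvalues are known. The minimal polynomial is
  m_A(x) = Π_λ (x − λ)^{k_λ}
where k_λ is the size of the *largest* Jordan block for λ (equivalently, the smallest k with (A − λI)^k v = 0 for every generalised eigenvector v of λ).

  λ = -1: largest Jordan block has size 1, contributing (x + 1)
  λ = 5: largest Jordan block has size 1, contributing (x − 5)

So m_A(x) = (x - 5)*(x + 1) = x^2 - 4*x - 5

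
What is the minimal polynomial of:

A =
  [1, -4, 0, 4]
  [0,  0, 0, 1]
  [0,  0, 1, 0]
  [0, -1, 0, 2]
x^2 - 2*x + 1

The characteristic polynomial is χ_A(x) = (x - 1)^4, so the eigenvalues are known. The minimal polynomial is
  m_A(x) = Π_λ (x − λ)^{k_λ}
where k_λ is the size of the *largest* Jordan block for λ (equivalently, the smallest k with (A − λI)^k v = 0 for every generalised eigenvector v of λ).

  λ = 1: largest Jordan block has size 2, contributing (x − 1)^2

So m_A(x) = (x - 1)^2 = x^2 - 2*x + 1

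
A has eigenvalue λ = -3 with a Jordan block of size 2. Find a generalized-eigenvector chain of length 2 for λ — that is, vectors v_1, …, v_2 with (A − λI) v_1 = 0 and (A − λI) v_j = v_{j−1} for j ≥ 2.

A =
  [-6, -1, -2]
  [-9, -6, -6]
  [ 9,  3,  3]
A Jordan chain for λ = -3 of length 2:
v_1 = (-3, -9, 9)ᵀ
v_2 = (1, 0, 0)ᵀ

Let N = A − (-3)·I. We want v_2 with N^2 v_2 = 0 but N^1 v_2 ≠ 0; then v_{j-1} := N · v_j for j = 2, …, 2.

Pick v_2 = (1, 0, 0)ᵀ.
Then v_1 = N · v_2 = (-3, -9, 9)ᵀ.

Sanity check: (A − (-3)·I) v_1 = (0, 0, 0)ᵀ = 0. ✓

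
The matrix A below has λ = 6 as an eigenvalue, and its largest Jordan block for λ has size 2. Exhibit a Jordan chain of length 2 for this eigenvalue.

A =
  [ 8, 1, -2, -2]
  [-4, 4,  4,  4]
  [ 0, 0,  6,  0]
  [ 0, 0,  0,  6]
A Jordan chain for λ = 6 of length 2:
v_1 = (2, -4, 0, 0)ᵀ
v_2 = (1, 0, 0, 0)ᵀ

Let N = A − (6)·I. We want v_2 with N^2 v_2 = 0 but N^1 v_2 ≠ 0; then v_{j-1} := N · v_j for j = 2, …, 2.

Pick v_2 = (1, 0, 0, 0)ᵀ.
Then v_1 = N · v_2 = (2, -4, 0, 0)ᵀ.

Sanity check: (A − (6)·I) v_1 = (0, 0, 0, 0)ᵀ = 0. ✓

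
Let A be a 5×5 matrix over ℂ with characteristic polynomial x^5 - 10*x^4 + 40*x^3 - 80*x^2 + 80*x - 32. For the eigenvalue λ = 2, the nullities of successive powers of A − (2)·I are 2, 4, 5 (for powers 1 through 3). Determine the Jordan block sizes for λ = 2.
Block sizes for λ = 2: [3, 2]

From the dimensions of kernels of powers, the number of Jordan blocks of size at least j is d_j − d_{j−1} where d_j = dim ker(N^j) (with d_0 = 0). Computing the differences gives [2, 2, 1].
The number of blocks of size exactly k is (#blocks of size ≥ k) − (#blocks of size ≥ k + 1), so the partition is: 1 block(s) of size 2, 1 block(s) of size 3.
In nonincreasing order the block sizes are [3, 2].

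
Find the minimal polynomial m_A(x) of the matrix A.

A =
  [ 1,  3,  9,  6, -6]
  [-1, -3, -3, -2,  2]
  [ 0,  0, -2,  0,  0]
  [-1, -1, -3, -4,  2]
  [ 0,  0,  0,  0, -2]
x^2 + 4*x + 4

The characteristic polynomial is χ_A(x) = (x + 2)^5, so the eigenvalues are known. The minimal polynomial is
  m_A(x) = Π_λ (x − λ)^{k_λ}
where k_λ is the size of the *largest* Jordan block for λ (equivalently, the smallest k with (A − λI)^k v = 0 for every generalised eigenvector v of λ).

  λ = -2: largest Jordan block has size 2, contributing (x + 2)^2

So m_A(x) = (x + 2)^2 = x^2 + 4*x + 4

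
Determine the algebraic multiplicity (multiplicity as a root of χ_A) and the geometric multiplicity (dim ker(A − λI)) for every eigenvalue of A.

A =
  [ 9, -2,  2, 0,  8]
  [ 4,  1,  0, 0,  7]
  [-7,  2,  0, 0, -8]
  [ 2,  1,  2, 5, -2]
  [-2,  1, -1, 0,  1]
λ = 2: alg = 3, geom = 1; λ = 5: alg = 2, geom = 1

Step 1 — factor the characteristic polynomial to read off the algebraic multiplicities:
  χ_A(x) = (x - 5)^2*(x - 2)^3

Step 2 — compute geometric multiplicities via the rank-nullity identity g(λ) = n − rank(A − λI):
  rank(A − (2)·I) = 4, so dim ker(A − (2)·I) = n − 4 = 1
  rank(A − (5)·I) = 4, so dim ker(A − (5)·I) = n − 4 = 1

Summary:
  λ = 2: algebraic multiplicity = 3, geometric multiplicity = 1
  λ = 5: algebraic multiplicity = 2, geometric multiplicity = 1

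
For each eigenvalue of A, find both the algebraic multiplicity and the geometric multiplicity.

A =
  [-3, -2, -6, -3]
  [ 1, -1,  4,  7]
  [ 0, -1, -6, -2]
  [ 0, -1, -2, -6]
λ = -4: alg = 4, geom = 2

Step 1 — factor the characteristic polynomial to read off the algebraic multiplicities:
  χ_A(x) = (x + 4)^4

Step 2 — compute geometric multiplicities via the rank-nullity identity g(λ) = n − rank(A − λI):
  rank(A − (-4)·I) = 2, so dim ker(A − (-4)·I) = n − 2 = 2

Summary:
  λ = -4: algebraic multiplicity = 4, geometric multiplicity = 2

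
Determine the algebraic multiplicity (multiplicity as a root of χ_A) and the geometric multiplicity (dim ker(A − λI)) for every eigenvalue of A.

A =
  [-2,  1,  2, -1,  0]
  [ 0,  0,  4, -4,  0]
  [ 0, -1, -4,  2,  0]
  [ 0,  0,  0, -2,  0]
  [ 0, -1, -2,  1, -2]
λ = -2: alg = 5, geom = 3

Step 1 — factor the characteristic polynomial to read off the algebraic multiplicities:
  χ_A(x) = (x + 2)^5

Step 2 — compute geometric multiplicities via the rank-nullity identity g(λ) = n − rank(A − λI):
  rank(A − (-2)·I) = 2, so dim ker(A − (-2)·I) = n − 2 = 3

Summary:
  λ = -2: algebraic multiplicity = 5, geometric multiplicity = 3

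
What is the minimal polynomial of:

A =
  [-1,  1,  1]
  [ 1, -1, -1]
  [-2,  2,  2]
x^2

The characteristic polynomial is χ_A(x) = x^3, so the eigenvalues are known. The minimal polynomial is
  m_A(x) = Π_λ (x − λ)^{k_λ}
where k_λ is the size of the *largest* Jordan block for λ (equivalently, the smallest k with (A − λI)^k v = 0 for every generalised eigenvector v of λ).

  λ = 0: largest Jordan block has size 2, contributing (x − 0)^2

So m_A(x) = x^2 = x^2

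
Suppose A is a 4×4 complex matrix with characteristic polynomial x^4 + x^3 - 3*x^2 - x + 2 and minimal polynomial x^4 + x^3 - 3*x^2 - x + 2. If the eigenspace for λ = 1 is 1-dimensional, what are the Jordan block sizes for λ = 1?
Block sizes for λ = 1: [2]

Step 1 — from the characteristic polynomial, algebraic multiplicity of λ = 1 is 2. From dim ker(A − (1)·I) = 1, there are exactly 1 Jordan blocks for λ = 1.
Step 2 — from the minimal polynomial, the factor (x − 1)^2 tells us the largest block for λ = 1 has size 2.
Step 3 — with total size 2, 1 blocks, and largest block 2, the block sizes (in nonincreasing order) are [2].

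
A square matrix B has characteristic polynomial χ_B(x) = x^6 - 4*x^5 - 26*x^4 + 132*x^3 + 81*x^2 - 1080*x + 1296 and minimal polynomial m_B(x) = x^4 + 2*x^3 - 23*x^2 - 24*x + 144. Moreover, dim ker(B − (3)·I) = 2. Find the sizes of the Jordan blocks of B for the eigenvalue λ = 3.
Block sizes for λ = 3: [2, 2]

Step 1 — from the characteristic polynomial, algebraic multiplicity of λ = 3 is 4. From dim ker(B − (3)·I) = 2, there are exactly 2 Jordan blocks for λ = 3.
Step 2 — from the minimal polynomial, the factor (x − 3)^2 tells us the largest block for λ = 3 has size 2.
Step 3 — with total size 4, 2 blocks, and largest block 2, the block sizes (in nonincreasing order) are [2, 2].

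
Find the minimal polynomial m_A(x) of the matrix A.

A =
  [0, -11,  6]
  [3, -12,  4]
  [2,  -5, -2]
x^3 + 14*x^2 + 65*x + 100

The characteristic polynomial is χ_A(x) = (x + 4)*(x + 5)^2, so the eigenvalues are known. The minimal polynomial is
  m_A(x) = Π_λ (x − λ)^{k_λ}
where k_λ is the size of the *largest* Jordan block for λ (equivalently, the smallest k with (A − λI)^k v = 0 for every generalised eigenvector v of λ).

  λ = -5: largest Jordan block has size 2, contributing (x + 5)^2
  λ = -4: largest Jordan block has size 1, contributing (x + 4)

So m_A(x) = (x + 4)*(x + 5)^2 = x^3 + 14*x^2 + 65*x + 100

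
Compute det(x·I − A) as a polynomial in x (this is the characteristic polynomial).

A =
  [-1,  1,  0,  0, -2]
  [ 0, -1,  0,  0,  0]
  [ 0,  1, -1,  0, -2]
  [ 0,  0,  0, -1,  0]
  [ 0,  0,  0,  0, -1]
x^5 + 5*x^4 + 10*x^3 + 10*x^2 + 5*x + 1

Expanding det(x·I − A) (e.g. by cofactor expansion or by noting that A is similar to its Jordan form J, which has the same characteristic polynomial as A) gives
  χ_A(x) = x^5 + 5*x^4 + 10*x^3 + 10*x^2 + 5*x + 1
which factors as (x + 1)^5. The eigenvalues (with algebraic multiplicities) are λ = -1 with multiplicity 5.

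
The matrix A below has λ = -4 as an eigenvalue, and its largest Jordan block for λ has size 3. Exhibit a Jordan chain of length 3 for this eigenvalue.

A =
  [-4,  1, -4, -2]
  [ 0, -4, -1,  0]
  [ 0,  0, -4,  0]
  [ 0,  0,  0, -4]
A Jordan chain for λ = -4 of length 3:
v_1 = (-1, 0, 0, 0)ᵀ
v_2 = (-4, -1, 0, 0)ᵀ
v_3 = (0, 0, 1, 0)ᵀ

Let N = A − (-4)·I. We want v_3 with N^3 v_3 = 0 but N^2 v_3 ≠ 0; then v_{j-1} := N · v_j for j = 3, …, 2.

Pick v_3 = (0, 0, 1, 0)ᵀ.
Then v_2 = N · v_3 = (-4, -1, 0, 0)ᵀ.
Then v_1 = N · v_2 = (-1, 0, 0, 0)ᵀ.

Sanity check: (A − (-4)·I) v_1 = (0, 0, 0, 0)ᵀ = 0. ✓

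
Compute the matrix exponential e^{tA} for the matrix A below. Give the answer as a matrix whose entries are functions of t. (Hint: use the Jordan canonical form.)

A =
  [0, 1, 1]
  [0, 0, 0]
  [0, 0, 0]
e^{tA} =
  [1, t, t]
  [0, 1, 0]
  [0, 0, 1]

Strategy: write A = P · J · P⁻¹ where J is a Jordan canonical form, so e^{tA} = P · e^{tJ} · P⁻¹, and e^{tJ} can be computed block-by-block.

A has Jordan form
J =
  [0, 1, 0]
  [0, 0, 0]
  [0, 0, 0]
(up to reordering of blocks).

Per-block formulas:
  For a 2×2 Jordan block J_2(0): exp(t · J_2(0)) = e^(0t)·(I + t·N), where N is the 2×2 nilpotent shift.
  For a 1×1 block at λ = 0: exp(t · [0]) = [e^(0t)].

After assembling e^{tJ} and conjugating by P, we get:

e^{tA} =
  [1, t, t]
  [0, 1, 0]
  [0, 0, 1]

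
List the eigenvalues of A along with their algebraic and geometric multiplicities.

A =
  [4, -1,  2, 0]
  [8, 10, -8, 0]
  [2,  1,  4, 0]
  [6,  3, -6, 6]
λ = 6: alg = 4, geom = 3

Step 1 — factor the characteristic polynomial to read off the algebraic multiplicities:
  χ_A(x) = (x - 6)^4

Step 2 — compute geometric multiplicities via the rank-nullity identity g(λ) = n − rank(A − λI):
  rank(A − (6)·I) = 1, so dim ker(A − (6)·I) = n − 1 = 3

Summary:
  λ = 6: algebraic multiplicity = 4, geometric multiplicity = 3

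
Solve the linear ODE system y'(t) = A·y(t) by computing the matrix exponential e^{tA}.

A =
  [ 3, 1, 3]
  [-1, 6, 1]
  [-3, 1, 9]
e^{tA} =
  [-t^2*exp(6*t)/2 - 3*t*exp(6*t) + exp(6*t), t*exp(6*t), t^2*exp(6*t)/2 + 3*t*exp(6*t)]
  [-t*exp(6*t), exp(6*t), t*exp(6*t)]
  [-t^2*exp(6*t)/2 - 3*t*exp(6*t), t*exp(6*t), t^2*exp(6*t)/2 + 3*t*exp(6*t) + exp(6*t)]

Strategy: write A = P · J · P⁻¹ where J is a Jordan canonical form, so e^{tA} = P · e^{tJ} · P⁻¹, and e^{tJ} can be computed block-by-block.

A has Jordan form
J =
  [6, 1, 0]
  [0, 6, 1]
  [0, 0, 6]
(up to reordering of blocks).

Per-block formulas:
  For a 3×3 Jordan block J_3(6): exp(t · J_3(6)) = e^(6t)·(I + t·N + (t^2/2)·N^2), where N is the 3×3 nilpotent shift.

After assembling e^{tJ} and conjugating by P, we get:

e^{tA} =
  [-t^2*exp(6*t)/2 - 3*t*exp(6*t) + exp(6*t), t*exp(6*t), t^2*exp(6*t)/2 + 3*t*exp(6*t)]
  [-t*exp(6*t), exp(6*t), t*exp(6*t)]
  [-t^2*exp(6*t)/2 - 3*t*exp(6*t), t*exp(6*t), t^2*exp(6*t)/2 + 3*t*exp(6*t) + exp(6*t)]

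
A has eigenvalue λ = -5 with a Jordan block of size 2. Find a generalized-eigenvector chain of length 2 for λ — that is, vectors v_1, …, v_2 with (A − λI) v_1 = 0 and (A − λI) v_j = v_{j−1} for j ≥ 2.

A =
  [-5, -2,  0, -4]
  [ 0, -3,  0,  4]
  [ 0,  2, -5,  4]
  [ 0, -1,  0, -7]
A Jordan chain for λ = -5 of length 2:
v_1 = (-2, 2, 2, -1)ᵀ
v_2 = (0, 1, 0, 0)ᵀ

Let N = A − (-5)·I. We want v_2 with N^2 v_2 = 0 but N^1 v_2 ≠ 0; then v_{j-1} := N · v_j for j = 2, …, 2.

Pick v_2 = (0, 1, 0, 0)ᵀ.
Then v_1 = N · v_2 = (-2, 2, 2, -1)ᵀ.

Sanity check: (A − (-5)·I) v_1 = (0, 0, 0, 0)ᵀ = 0. ✓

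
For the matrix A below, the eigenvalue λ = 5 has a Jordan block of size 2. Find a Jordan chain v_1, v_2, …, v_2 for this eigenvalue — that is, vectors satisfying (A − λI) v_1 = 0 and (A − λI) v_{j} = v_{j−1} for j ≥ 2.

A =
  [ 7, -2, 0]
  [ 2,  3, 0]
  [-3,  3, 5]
A Jordan chain for λ = 5 of length 2:
v_1 = (2, 2, -3)ᵀ
v_2 = (1, 0, 0)ᵀ

Let N = A − (5)·I. We want v_2 with N^2 v_2 = 0 but N^1 v_2 ≠ 0; then v_{j-1} := N · v_j for j = 2, …, 2.

Pick v_2 = (1, 0, 0)ᵀ.
Then v_1 = N · v_2 = (2, 2, -3)ᵀ.

Sanity check: (A − (5)·I) v_1 = (0, 0, 0)ᵀ = 0. ✓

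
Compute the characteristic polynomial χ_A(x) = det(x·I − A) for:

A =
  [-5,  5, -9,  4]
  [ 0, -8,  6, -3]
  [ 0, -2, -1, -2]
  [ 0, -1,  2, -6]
x^4 + 20*x^3 + 150*x^2 + 500*x + 625

Expanding det(x·I − A) (e.g. by cofactor expansion or by noting that A is similar to its Jordan form J, which has the same characteristic polynomial as A) gives
  χ_A(x) = x^4 + 20*x^3 + 150*x^2 + 500*x + 625
which factors as (x + 5)^4. The eigenvalues (with algebraic multiplicities) are λ = -5 with multiplicity 4.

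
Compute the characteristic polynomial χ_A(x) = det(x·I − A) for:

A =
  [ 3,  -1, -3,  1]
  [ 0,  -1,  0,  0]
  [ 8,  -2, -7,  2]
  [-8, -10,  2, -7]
x^4 + 12*x^3 + 46*x^2 + 60*x + 25

Expanding det(x·I − A) (e.g. by cofactor expansion or by noting that A is similar to its Jordan form J, which has the same characteristic polynomial as A) gives
  χ_A(x) = x^4 + 12*x^3 + 46*x^2 + 60*x + 25
which factors as (x + 1)^2*(x + 5)^2. The eigenvalues (with algebraic multiplicities) are λ = -5 with multiplicity 2, λ = -1 with multiplicity 2.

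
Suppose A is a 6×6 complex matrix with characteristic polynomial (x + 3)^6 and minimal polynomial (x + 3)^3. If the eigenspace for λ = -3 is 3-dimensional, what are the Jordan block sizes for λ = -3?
Block sizes for λ = -3: [3, 2, 1]

Step 1 — from the characteristic polynomial, algebraic multiplicity of λ = -3 is 6. From dim ker(A − (-3)·I) = 3, there are exactly 3 Jordan blocks for λ = -3.
Step 2 — from the minimal polynomial, the factor (x + 3)^3 tells us the largest block for λ = -3 has size 3.
Step 3 — with total size 6, 3 blocks, and largest block 3, the block sizes (in nonincreasing order) are [3, 2, 1].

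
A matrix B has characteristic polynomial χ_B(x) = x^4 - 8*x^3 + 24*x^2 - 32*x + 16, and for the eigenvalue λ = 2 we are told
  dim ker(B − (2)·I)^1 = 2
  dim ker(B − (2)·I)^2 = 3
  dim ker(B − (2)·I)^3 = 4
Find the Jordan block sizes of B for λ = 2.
Block sizes for λ = 2: [3, 1]

From the dimensions of kernels of powers, the number of Jordan blocks of size at least j is d_j − d_{j−1} where d_j = dim ker(N^j) (with d_0 = 0). Computing the differences gives [2, 1, 1].
The number of blocks of size exactly k is (#blocks of size ≥ k) − (#blocks of size ≥ k + 1), so the partition is: 1 block(s) of size 1, 1 block(s) of size 3.
In nonincreasing order the block sizes are [3, 1].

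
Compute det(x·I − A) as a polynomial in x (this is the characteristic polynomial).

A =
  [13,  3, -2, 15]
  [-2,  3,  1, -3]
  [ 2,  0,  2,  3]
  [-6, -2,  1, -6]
x^4 - 12*x^3 + 54*x^2 - 108*x + 81

Expanding det(x·I − A) (e.g. by cofactor expansion or by noting that A is similar to its Jordan form J, which has the same characteristic polynomial as A) gives
  χ_A(x) = x^4 - 12*x^3 + 54*x^2 - 108*x + 81
which factors as (x - 3)^4. The eigenvalues (with algebraic multiplicities) are λ = 3 with multiplicity 4.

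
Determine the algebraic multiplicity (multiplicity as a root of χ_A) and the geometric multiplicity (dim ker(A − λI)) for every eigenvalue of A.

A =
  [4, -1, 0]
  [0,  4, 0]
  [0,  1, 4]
λ = 4: alg = 3, geom = 2

Step 1 — factor the characteristic polynomial to read off the algebraic multiplicities:
  χ_A(x) = (x - 4)^3

Step 2 — compute geometric multiplicities via the rank-nullity identity g(λ) = n − rank(A − λI):
  rank(A − (4)·I) = 1, so dim ker(A − (4)·I) = n − 1 = 2

Summary:
  λ = 4: algebraic multiplicity = 3, geometric multiplicity = 2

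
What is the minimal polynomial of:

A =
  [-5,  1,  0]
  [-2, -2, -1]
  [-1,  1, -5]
x^3 + 12*x^2 + 48*x + 64

The characteristic polynomial is χ_A(x) = (x + 4)^3, so the eigenvalues are known. The minimal polynomial is
  m_A(x) = Π_λ (x − λ)^{k_λ}
where k_λ is the size of the *largest* Jordan block for λ (equivalently, the smallest k with (A − λI)^k v = 0 for every generalised eigenvector v of λ).

  λ = -4: largest Jordan block has size 3, contributing (x + 4)^3

So m_A(x) = (x + 4)^3 = x^3 + 12*x^2 + 48*x + 64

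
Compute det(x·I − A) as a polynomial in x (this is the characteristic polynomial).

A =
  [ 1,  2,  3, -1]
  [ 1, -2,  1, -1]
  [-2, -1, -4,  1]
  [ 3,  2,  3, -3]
x^4 + 8*x^3 + 24*x^2 + 32*x + 16

Expanding det(x·I − A) (e.g. by cofactor expansion or by noting that A is similar to its Jordan form J, which has the same characteristic polynomial as A) gives
  χ_A(x) = x^4 + 8*x^3 + 24*x^2 + 32*x + 16
which factors as (x + 2)^4. The eigenvalues (with algebraic multiplicities) are λ = -2 with multiplicity 4.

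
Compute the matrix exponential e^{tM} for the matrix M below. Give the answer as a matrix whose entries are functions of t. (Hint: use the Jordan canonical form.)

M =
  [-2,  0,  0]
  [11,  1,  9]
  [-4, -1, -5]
e^{tM} =
  [exp(-2*t), 0, 0]
  [-3*t^2*exp(-2*t)/2 + 11*t*exp(-2*t), 3*t*exp(-2*t) + exp(-2*t), 9*t*exp(-2*t)]
  [t^2*exp(-2*t)/2 - 4*t*exp(-2*t), -t*exp(-2*t), -3*t*exp(-2*t) + exp(-2*t)]

Strategy: write M = P · J · P⁻¹ where J is a Jordan canonical form, so e^{tM} = P · e^{tJ} · P⁻¹, and e^{tJ} can be computed block-by-block.

M has Jordan form
J =
  [-2,  1,  0]
  [ 0, -2,  1]
  [ 0,  0, -2]
(up to reordering of blocks).

Per-block formulas:
  For a 3×3 Jordan block J_3(-2): exp(t · J_3(-2)) = e^(-2t)·(I + t·N + (t^2/2)·N^2), where N is the 3×3 nilpotent shift.

After assembling e^{tJ} and conjugating by P, we get:

e^{tM} =
  [exp(-2*t), 0, 0]
  [-3*t^2*exp(-2*t)/2 + 11*t*exp(-2*t), 3*t*exp(-2*t) + exp(-2*t), 9*t*exp(-2*t)]
  [t^2*exp(-2*t)/2 - 4*t*exp(-2*t), -t*exp(-2*t), -3*t*exp(-2*t) + exp(-2*t)]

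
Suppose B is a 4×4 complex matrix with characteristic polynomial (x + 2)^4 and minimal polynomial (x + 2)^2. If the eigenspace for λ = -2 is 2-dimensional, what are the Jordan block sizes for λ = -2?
Block sizes for λ = -2: [2, 2]

Step 1 — from the characteristic polynomial, algebraic multiplicity of λ = -2 is 4. From dim ker(B − (-2)·I) = 2, there are exactly 2 Jordan blocks for λ = -2.
Step 2 — from the minimal polynomial, the factor (x + 2)^2 tells us the largest block for λ = -2 has size 2.
Step 3 — with total size 4, 2 blocks, and largest block 2, the block sizes (in nonincreasing order) are [2, 2].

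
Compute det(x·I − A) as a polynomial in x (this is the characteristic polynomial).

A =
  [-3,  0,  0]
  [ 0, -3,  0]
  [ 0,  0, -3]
x^3 + 9*x^2 + 27*x + 27

Expanding det(x·I − A) (e.g. by cofactor expansion or by noting that A is similar to its Jordan form J, which has the same characteristic polynomial as A) gives
  χ_A(x) = x^3 + 9*x^2 + 27*x + 27
which factors as (x + 3)^3. The eigenvalues (with algebraic multiplicities) are λ = -3 with multiplicity 3.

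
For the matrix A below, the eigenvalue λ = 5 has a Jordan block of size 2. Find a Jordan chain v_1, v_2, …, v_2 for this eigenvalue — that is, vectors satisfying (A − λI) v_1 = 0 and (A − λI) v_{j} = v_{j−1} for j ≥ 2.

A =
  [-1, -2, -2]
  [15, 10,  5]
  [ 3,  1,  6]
A Jordan chain for λ = 5 of length 2:
v_1 = (-6, 15, 3)ᵀ
v_2 = (1, 0, 0)ᵀ

Let N = A − (5)·I. We want v_2 with N^2 v_2 = 0 but N^1 v_2 ≠ 0; then v_{j-1} := N · v_j for j = 2, …, 2.

Pick v_2 = (1, 0, 0)ᵀ.
Then v_1 = N · v_2 = (-6, 15, 3)ᵀ.

Sanity check: (A − (5)·I) v_1 = (0, 0, 0)ᵀ = 0. ✓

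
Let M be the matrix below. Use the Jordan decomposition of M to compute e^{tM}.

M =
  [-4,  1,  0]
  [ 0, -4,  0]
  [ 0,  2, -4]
e^{tM} =
  [exp(-4*t), t*exp(-4*t), 0]
  [0, exp(-4*t), 0]
  [0, 2*t*exp(-4*t), exp(-4*t)]

Strategy: write M = P · J · P⁻¹ where J is a Jordan canonical form, so e^{tM} = P · e^{tJ} · P⁻¹, and e^{tJ} can be computed block-by-block.

M has Jordan form
J =
  [-4,  1,  0]
  [ 0, -4,  0]
  [ 0,  0, -4]
(up to reordering of blocks).

Per-block formulas:
  For a 2×2 Jordan block J_2(-4): exp(t · J_2(-4)) = e^(-4t)·(I + t·N), where N is the 2×2 nilpotent shift.
  For a 1×1 block at λ = -4: exp(t · [-4]) = [e^(-4t)].

After assembling e^{tJ} and conjugating by P, we get:

e^{tM} =
  [exp(-4*t), t*exp(-4*t), 0]
  [0, exp(-4*t), 0]
  [0, 2*t*exp(-4*t), exp(-4*t)]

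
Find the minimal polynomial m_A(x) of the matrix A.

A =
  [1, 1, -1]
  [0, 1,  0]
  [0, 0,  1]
x^2 - 2*x + 1

The characteristic polynomial is χ_A(x) = (x - 1)^3, so the eigenvalues are known. The minimal polynomial is
  m_A(x) = Π_λ (x − λ)^{k_λ}
where k_λ is the size of the *largest* Jordan block for λ (equivalently, the smallest k with (A − λI)^k v = 0 for every generalised eigenvector v of λ).

  λ = 1: largest Jordan block has size 2, contributing (x − 1)^2

So m_A(x) = (x - 1)^2 = x^2 - 2*x + 1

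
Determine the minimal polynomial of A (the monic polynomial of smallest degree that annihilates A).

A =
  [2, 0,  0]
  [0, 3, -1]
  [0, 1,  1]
x^2 - 4*x + 4

The characteristic polynomial is χ_A(x) = (x - 2)^3, so the eigenvalues are known. The minimal polynomial is
  m_A(x) = Π_λ (x − λ)^{k_λ}
where k_λ is the size of the *largest* Jordan block for λ (equivalently, the smallest k with (A − λI)^k v = 0 for every generalised eigenvector v of λ).

  λ = 2: largest Jordan block has size 2, contributing (x − 2)^2

So m_A(x) = (x - 2)^2 = x^2 - 4*x + 4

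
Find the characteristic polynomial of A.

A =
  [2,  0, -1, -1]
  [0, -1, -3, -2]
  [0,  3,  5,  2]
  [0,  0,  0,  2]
x^4 - 8*x^3 + 24*x^2 - 32*x + 16

Expanding det(x·I − A) (e.g. by cofactor expansion or by noting that A is similar to its Jordan form J, which has the same characteristic polynomial as A) gives
  χ_A(x) = x^4 - 8*x^3 + 24*x^2 - 32*x + 16
which factors as (x - 2)^4. The eigenvalues (with algebraic multiplicities) are λ = 2 with multiplicity 4.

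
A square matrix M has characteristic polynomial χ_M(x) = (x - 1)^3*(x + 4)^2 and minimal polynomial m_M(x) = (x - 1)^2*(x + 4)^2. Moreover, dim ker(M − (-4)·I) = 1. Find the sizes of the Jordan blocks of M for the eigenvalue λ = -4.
Block sizes for λ = -4: [2]

Step 1 — from the characteristic polynomial, algebraic multiplicity of λ = -4 is 2. From dim ker(M − (-4)·I) = 1, there are exactly 1 Jordan blocks for λ = -4.
Step 2 — from the minimal polynomial, the factor (x + 4)^2 tells us the largest block for λ = -4 has size 2.
Step 3 — with total size 2, 1 blocks, and largest block 2, the block sizes (in nonincreasing order) are [2].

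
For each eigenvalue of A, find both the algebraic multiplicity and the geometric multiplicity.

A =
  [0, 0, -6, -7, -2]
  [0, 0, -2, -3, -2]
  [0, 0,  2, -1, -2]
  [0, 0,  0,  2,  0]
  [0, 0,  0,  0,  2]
λ = 0: alg = 2, geom = 2; λ = 2: alg = 3, geom = 2

Step 1 — factor the characteristic polynomial to read off the algebraic multiplicities:
  χ_A(x) = x^2*(x - 2)^3

Step 2 — compute geometric multiplicities via the rank-nullity identity g(λ) = n − rank(A − λI):
  rank(A − (0)·I) = 3, so dim ker(A − (0)·I) = n − 3 = 2
  rank(A − (2)·I) = 3, so dim ker(A − (2)·I) = n − 3 = 2

Summary:
  λ = 0: algebraic multiplicity = 2, geometric multiplicity = 2
  λ = 2: algebraic multiplicity = 3, geometric multiplicity = 2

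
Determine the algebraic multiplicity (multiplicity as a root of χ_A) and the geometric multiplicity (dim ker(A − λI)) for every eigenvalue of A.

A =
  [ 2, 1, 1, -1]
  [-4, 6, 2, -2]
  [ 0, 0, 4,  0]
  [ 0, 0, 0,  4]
λ = 4: alg = 4, geom = 3

Step 1 — factor the characteristic polynomial to read off the algebraic multiplicities:
  χ_A(x) = (x - 4)^4

Step 2 — compute geometric multiplicities via the rank-nullity identity g(λ) = n − rank(A − λI):
  rank(A − (4)·I) = 1, so dim ker(A − (4)·I) = n − 1 = 3

Summary:
  λ = 4: algebraic multiplicity = 4, geometric multiplicity = 3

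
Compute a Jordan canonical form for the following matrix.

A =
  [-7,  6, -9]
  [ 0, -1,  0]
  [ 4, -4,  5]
J_2(-1) ⊕ J_1(-1)

The characteristic polynomial is
  det(x·I − A) = x^3 + 3*x^2 + 3*x + 1 = (x + 1)^3

Eigenvalues and multiplicities (the geometric multiplicity of λ is n − rank(A − λI), which equals the number of Jordan blocks for λ):
  λ = -1: algebraic multiplicity = 3, geometric multiplicity = 2

Determining the block sizes for each eigenvalue:
  λ = -1: 2 blocks summing to 3 forces exactly one block of size 2 and the rest size 1 → block sizes [2, 1]

Assembling the blocks gives a Jordan form
J =
  [-1,  1,  0]
  [ 0, -1,  0]
  [ 0,  0, -1]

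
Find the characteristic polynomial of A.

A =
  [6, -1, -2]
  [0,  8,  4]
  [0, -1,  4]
x^3 - 18*x^2 + 108*x - 216

Expanding det(x·I − A) (e.g. by cofactor expansion or by noting that A is similar to its Jordan form J, which has the same characteristic polynomial as A) gives
  χ_A(x) = x^3 - 18*x^2 + 108*x - 216
which factors as (x - 6)^3. The eigenvalues (with algebraic multiplicities) are λ = 6 with multiplicity 3.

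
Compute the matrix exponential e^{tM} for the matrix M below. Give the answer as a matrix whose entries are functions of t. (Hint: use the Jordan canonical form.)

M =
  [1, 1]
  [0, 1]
e^{tM} =
  [exp(t), t*exp(t)]
  [0, exp(t)]

Strategy: write M = P · J · P⁻¹ where J is a Jordan canonical form, so e^{tM} = P · e^{tJ} · P⁻¹, and e^{tJ} can be computed block-by-block.

M has Jordan form
J =
  [1, 1]
  [0, 1]
(up to reordering of blocks).

Per-block formulas:
  For a 2×2 Jordan block J_2(1): exp(t · J_2(1)) = e^(1t)·(I + t·N), where N is the 2×2 nilpotent shift.

After assembling e^{tJ} and conjugating by P, we get:

e^{tM} =
  [exp(t), t*exp(t)]
  [0, exp(t)]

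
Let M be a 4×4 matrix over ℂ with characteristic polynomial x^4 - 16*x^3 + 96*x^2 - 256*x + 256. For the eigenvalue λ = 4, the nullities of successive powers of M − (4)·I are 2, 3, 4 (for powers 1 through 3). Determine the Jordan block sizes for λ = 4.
Block sizes for λ = 4: [3, 1]

From the dimensions of kernels of powers, the number of Jordan blocks of size at least j is d_j − d_{j−1} where d_j = dim ker(N^j) (with d_0 = 0). Computing the differences gives [2, 1, 1].
The number of blocks of size exactly k is (#blocks of size ≥ k) − (#blocks of size ≥ k + 1), so the partition is: 1 block(s) of size 1, 1 block(s) of size 3.
In nonincreasing order the block sizes are [3, 1].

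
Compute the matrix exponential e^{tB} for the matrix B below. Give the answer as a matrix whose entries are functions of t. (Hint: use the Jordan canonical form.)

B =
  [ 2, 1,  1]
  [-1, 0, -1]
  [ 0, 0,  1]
e^{tB} =
  [t*exp(t) + exp(t), t*exp(t), t*exp(t)]
  [-t*exp(t), -t*exp(t) + exp(t), -t*exp(t)]
  [0, 0, exp(t)]

Strategy: write B = P · J · P⁻¹ where J is a Jordan canonical form, so e^{tB} = P · e^{tJ} · P⁻¹, and e^{tJ} can be computed block-by-block.

B has Jordan form
J =
  [1, 1, 0]
  [0, 1, 0]
  [0, 0, 1]
(up to reordering of blocks).

Per-block formulas:
  For a 1×1 block at λ = 1: exp(t · [1]) = [e^(1t)].
  For a 2×2 Jordan block J_2(1): exp(t · J_2(1)) = e^(1t)·(I + t·N), where N is the 2×2 nilpotent shift.

After assembling e^{tJ} and conjugating by P, we get:

e^{tB} =
  [t*exp(t) + exp(t), t*exp(t), t*exp(t)]
  [-t*exp(t), -t*exp(t) + exp(t), -t*exp(t)]
  [0, 0, exp(t)]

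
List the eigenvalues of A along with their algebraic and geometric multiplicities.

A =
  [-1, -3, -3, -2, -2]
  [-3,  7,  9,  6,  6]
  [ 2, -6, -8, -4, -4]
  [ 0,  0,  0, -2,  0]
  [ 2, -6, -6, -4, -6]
λ = -2: alg = 5, geom = 4

Step 1 — factor the characteristic polynomial to read off the algebraic multiplicities:
  χ_A(x) = (x + 2)^5

Step 2 — compute geometric multiplicities via the rank-nullity identity g(λ) = n − rank(A − λI):
  rank(A − (-2)·I) = 1, so dim ker(A − (-2)·I) = n − 1 = 4

Summary:
  λ = -2: algebraic multiplicity = 5, geometric multiplicity = 4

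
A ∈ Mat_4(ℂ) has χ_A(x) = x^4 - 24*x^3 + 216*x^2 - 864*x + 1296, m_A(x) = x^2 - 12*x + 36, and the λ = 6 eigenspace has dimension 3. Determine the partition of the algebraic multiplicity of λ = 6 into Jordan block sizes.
Block sizes for λ = 6: [2, 1, 1]

Step 1 — from the characteristic polynomial, algebraic multiplicity of λ = 6 is 4. From dim ker(A − (6)·I) = 3, there are exactly 3 Jordan blocks for λ = 6.
Step 2 — from the minimal polynomial, the factor (x − 6)^2 tells us the largest block for λ = 6 has size 2.
Step 3 — with total size 4, 3 blocks, and largest block 2, the block sizes (in nonincreasing order) are [2, 1, 1].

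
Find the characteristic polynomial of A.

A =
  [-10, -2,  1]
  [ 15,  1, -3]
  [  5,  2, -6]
x^3 + 15*x^2 + 75*x + 125

Expanding det(x·I − A) (e.g. by cofactor expansion or by noting that A is similar to its Jordan form J, which has the same characteristic polynomial as A) gives
  χ_A(x) = x^3 + 15*x^2 + 75*x + 125
which factors as (x + 5)^3. The eigenvalues (with algebraic multiplicities) are λ = -5 with multiplicity 3.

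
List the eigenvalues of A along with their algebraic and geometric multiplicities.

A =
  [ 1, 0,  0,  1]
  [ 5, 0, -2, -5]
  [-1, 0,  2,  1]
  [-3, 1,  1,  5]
λ = 2: alg = 4, geom = 2

Step 1 — factor the characteristic polynomial to read off the algebraic multiplicities:
  χ_A(x) = (x - 2)^4

Step 2 — compute geometric multiplicities via the rank-nullity identity g(λ) = n − rank(A − λI):
  rank(A − (2)·I) = 2, so dim ker(A − (2)·I) = n − 2 = 2

Summary:
  λ = 2: algebraic multiplicity = 4, geometric multiplicity = 2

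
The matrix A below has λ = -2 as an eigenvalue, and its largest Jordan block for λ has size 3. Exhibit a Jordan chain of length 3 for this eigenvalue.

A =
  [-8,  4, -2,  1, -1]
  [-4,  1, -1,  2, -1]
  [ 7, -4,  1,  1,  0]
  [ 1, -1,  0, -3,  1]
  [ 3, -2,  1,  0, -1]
A Jordan chain for λ = -2 of length 3:
v_1 = (4, 4, -4, 0, 0)ᵀ
v_2 = (-6, -4, 7, 1, 3)ᵀ
v_3 = (1, 0, 0, 0, 0)ᵀ

Let N = A − (-2)·I. We want v_3 with N^3 v_3 = 0 but N^2 v_3 ≠ 0; then v_{j-1} := N · v_j for j = 3, …, 2.

Pick v_3 = (1, 0, 0, 0, 0)ᵀ.
Then v_2 = N · v_3 = (-6, -4, 7, 1, 3)ᵀ.
Then v_1 = N · v_2 = (4, 4, -4, 0, 0)ᵀ.

Sanity check: (A − (-2)·I) v_1 = (0, 0, 0, 0, 0)ᵀ = 0. ✓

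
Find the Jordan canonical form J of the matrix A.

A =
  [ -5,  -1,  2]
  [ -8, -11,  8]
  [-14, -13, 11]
J_2(-3) ⊕ J_1(1)

The characteristic polynomial is
  det(x·I − A) = x^3 + 5*x^2 + 3*x - 9 = (x - 1)*(x + 3)^2

Eigenvalues and multiplicities (the geometric multiplicity of λ is n − rank(A − λI), which equals the number of Jordan blocks for λ):
  λ = -3: algebraic multiplicity = 2, geometric multiplicity = 1
  λ = 1: algebraic multiplicity = 1, geometric multiplicity = 1

Determining the block sizes for each eigenvalue:
  λ = -3: one block (gm = 1), so the single block has size am = 2 → block sizes [2]
  λ = 1: one block (gm = 1), so the single block has size am = 1 → block sizes [1]

Assembling the blocks gives a Jordan form
J =
  [-3,  1, 0]
  [ 0, -3, 0]
  [ 0,  0, 1]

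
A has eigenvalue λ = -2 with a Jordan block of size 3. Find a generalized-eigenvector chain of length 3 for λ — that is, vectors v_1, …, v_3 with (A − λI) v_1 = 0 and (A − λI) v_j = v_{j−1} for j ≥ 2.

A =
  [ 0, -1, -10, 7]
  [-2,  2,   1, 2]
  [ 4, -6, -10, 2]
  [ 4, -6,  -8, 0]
A Jordan chain for λ = -2 of length 3:
v_1 = (-6, 0, -4, -4)ᵀ
v_2 = (2, -2, 4, 4)ᵀ
v_3 = (1, 0, 0, 0)ᵀ

Let N = A − (-2)·I. We want v_3 with N^3 v_3 = 0 but N^2 v_3 ≠ 0; then v_{j-1} := N · v_j for j = 3, …, 2.

Pick v_3 = (1, 0, 0, 0)ᵀ.
Then v_2 = N · v_3 = (2, -2, 4, 4)ᵀ.
Then v_1 = N · v_2 = (-6, 0, -4, -4)ᵀ.

Sanity check: (A − (-2)·I) v_1 = (0, 0, 0, 0)ᵀ = 0. ✓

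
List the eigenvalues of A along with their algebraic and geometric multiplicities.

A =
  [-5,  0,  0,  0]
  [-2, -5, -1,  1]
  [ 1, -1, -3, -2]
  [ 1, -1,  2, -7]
λ = -5: alg = 4, geom = 2

Step 1 — factor the characteristic polynomial to read off the algebraic multiplicities:
  χ_A(x) = (x + 5)^4

Step 2 — compute geometric multiplicities via the rank-nullity identity g(λ) = n − rank(A − λI):
  rank(A − (-5)·I) = 2, so dim ker(A − (-5)·I) = n − 2 = 2

Summary:
  λ = -5: algebraic multiplicity = 4, geometric multiplicity = 2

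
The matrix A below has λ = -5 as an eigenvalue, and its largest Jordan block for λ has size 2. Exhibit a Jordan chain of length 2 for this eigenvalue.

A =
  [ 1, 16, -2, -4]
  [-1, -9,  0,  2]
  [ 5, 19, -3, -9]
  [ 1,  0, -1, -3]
A Jordan chain for λ = -5 of length 2:
v_1 = (-2, 1, 0, 1)ᵀ
v_2 = (3, -1, 2, 0)ᵀ

Let N = A − (-5)·I. We want v_2 with N^2 v_2 = 0 but N^1 v_2 ≠ 0; then v_{j-1} := N · v_j for j = 2, …, 2.

Pick v_2 = (3, -1, 2, 0)ᵀ.
Then v_1 = N · v_2 = (-2, 1, 0, 1)ᵀ.

Sanity check: (A − (-5)·I) v_1 = (0, 0, 0, 0)ᵀ = 0. ✓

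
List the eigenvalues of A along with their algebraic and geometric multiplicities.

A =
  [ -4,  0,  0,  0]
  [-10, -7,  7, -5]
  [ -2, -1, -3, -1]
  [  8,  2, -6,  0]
λ = -4: alg = 3, geom = 2; λ = -2: alg = 1, geom = 1

Step 1 — factor the characteristic polynomial to read off the algebraic multiplicities:
  χ_A(x) = (x + 2)*(x + 4)^3

Step 2 — compute geometric multiplicities via the rank-nullity identity g(λ) = n − rank(A − λI):
  rank(A − (-4)·I) = 2, so dim ker(A − (-4)·I) = n − 2 = 2
  rank(A − (-2)·I) = 3, so dim ker(A − (-2)·I) = n − 3 = 1

Summary:
  λ = -4: algebraic multiplicity = 3, geometric multiplicity = 2
  λ = -2: algebraic multiplicity = 1, geometric multiplicity = 1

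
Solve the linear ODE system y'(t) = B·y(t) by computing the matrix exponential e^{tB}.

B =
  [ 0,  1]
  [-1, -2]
e^{tB} =
  [t*exp(-t) + exp(-t), t*exp(-t)]
  [-t*exp(-t), -t*exp(-t) + exp(-t)]

Strategy: write B = P · J · P⁻¹ where J is a Jordan canonical form, so e^{tB} = P · e^{tJ} · P⁻¹, and e^{tJ} can be computed block-by-block.

B has Jordan form
J =
  [-1,  1]
  [ 0, -1]
(up to reordering of blocks).

Per-block formulas:
  For a 2×2 Jordan block J_2(-1): exp(t · J_2(-1)) = e^(-1t)·(I + t·N), where N is the 2×2 nilpotent shift.

After assembling e^{tJ} and conjugating by P, we get:

e^{tB} =
  [t*exp(-t) + exp(-t), t*exp(-t)]
  [-t*exp(-t), -t*exp(-t) + exp(-t)]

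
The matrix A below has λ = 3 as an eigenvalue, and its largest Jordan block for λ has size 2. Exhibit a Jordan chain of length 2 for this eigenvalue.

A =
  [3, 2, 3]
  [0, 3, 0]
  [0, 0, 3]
A Jordan chain for λ = 3 of length 2:
v_1 = (2, 0, 0)ᵀ
v_2 = (0, 1, 0)ᵀ

Let N = A − (3)·I. We want v_2 with N^2 v_2 = 0 but N^1 v_2 ≠ 0; then v_{j-1} := N · v_j for j = 2, …, 2.

Pick v_2 = (0, 1, 0)ᵀ.
Then v_1 = N · v_2 = (2, 0, 0)ᵀ.

Sanity check: (A − (3)·I) v_1 = (0, 0, 0)ᵀ = 0. ✓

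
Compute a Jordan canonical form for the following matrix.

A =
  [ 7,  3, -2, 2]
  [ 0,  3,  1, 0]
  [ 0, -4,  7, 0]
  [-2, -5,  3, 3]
J_3(5) ⊕ J_1(5)

The characteristic polynomial is
  det(x·I − A) = x^4 - 20*x^3 + 150*x^2 - 500*x + 625 = (x - 5)^4

Eigenvalues and multiplicities (the geometric multiplicity of λ is n − rank(A − λI), which equals the number of Jordan blocks for λ):
  λ = 5: algebraic multiplicity = 4, geometric multiplicity = 2

Determining the block sizes for each eigenvalue:
  λ = 5: with am = 4 and gm = 2, the partition is not yet determined (e.g. several partitions of 4 into 2 parts exist). Let N = A − (5)·I. Computing rank(N^1) = 2, rank(N^2) = 1, rank(N^3) = 0; the number of blocks of size ≥ j is rank(N^{j−1}) − rank(N^j), giving [2, 1, 1]. So we have 1 block(s) of size 3, 1 block(s) of size 1 → block sizes [3, 1]

Assembling the blocks gives a Jordan form
J =
  [5, 1, 0, 0]
  [0, 5, 1, 0]
  [0, 0, 5, 0]
  [0, 0, 0, 5]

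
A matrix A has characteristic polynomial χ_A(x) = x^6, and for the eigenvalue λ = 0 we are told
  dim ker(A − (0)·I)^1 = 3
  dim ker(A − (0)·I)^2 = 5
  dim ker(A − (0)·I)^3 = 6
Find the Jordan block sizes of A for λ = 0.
Block sizes for λ = 0: [3, 2, 1]

From the dimensions of kernels of powers, the number of Jordan blocks of size at least j is d_j − d_{j−1} where d_j = dim ker(N^j) (with d_0 = 0). Computing the differences gives [3, 2, 1].
The number of blocks of size exactly k is (#blocks of size ≥ k) − (#blocks of size ≥ k + 1), so the partition is: 1 block(s) of size 1, 1 block(s) of size 2, 1 block(s) of size 3.
In nonincreasing order the block sizes are [3, 2, 1].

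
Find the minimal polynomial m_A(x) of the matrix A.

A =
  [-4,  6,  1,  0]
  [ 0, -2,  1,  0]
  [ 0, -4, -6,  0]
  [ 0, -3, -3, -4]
x^3 + 12*x^2 + 48*x + 64

The characteristic polynomial is χ_A(x) = (x + 4)^4, so the eigenvalues are known. The minimal polynomial is
  m_A(x) = Π_λ (x − λ)^{k_λ}
where k_λ is the size of the *largest* Jordan block for λ (equivalently, the smallest k with (A − λI)^k v = 0 for every generalised eigenvector v of λ).

  λ = -4: largest Jordan block has size 3, contributing (x + 4)^3

So m_A(x) = (x + 4)^3 = x^3 + 12*x^2 + 48*x + 64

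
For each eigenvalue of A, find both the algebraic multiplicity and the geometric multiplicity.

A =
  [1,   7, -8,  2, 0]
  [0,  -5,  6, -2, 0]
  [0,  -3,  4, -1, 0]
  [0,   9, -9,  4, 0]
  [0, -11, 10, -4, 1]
λ = 1: alg = 5, geom = 3

Step 1 — factor the characteristic polynomial to read off the algebraic multiplicities:
  χ_A(x) = (x - 1)^5

Step 2 — compute geometric multiplicities via the rank-nullity identity g(λ) = n − rank(A − λI):
  rank(A − (1)·I) = 2, so dim ker(A − (1)·I) = n − 2 = 3

Summary:
  λ = 1: algebraic multiplicity = 5, geometric multiplicity = 3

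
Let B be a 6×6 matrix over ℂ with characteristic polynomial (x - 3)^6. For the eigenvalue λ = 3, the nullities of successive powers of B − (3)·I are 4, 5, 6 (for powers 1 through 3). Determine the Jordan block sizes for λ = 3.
Block sizes for λ = 3: [3, 1, 1, 1]

From the dimensions of kernels of powers, the number of Jordan blocks of size at least j is d_j − d_{j−1} where d_j = dim ker(N^j) (with d_0 = 0). Computing the differences gives [4, 1, 1].
The number of blocks of size exactly k is (#blocks of size ≥ k) − (#blocks of size ≥ k + 1), so the partition is: 3 block(s) of size 1, 1 block(s) of size 3.
In nonincreasing order the block sizes are [3, 1, 1, 1].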